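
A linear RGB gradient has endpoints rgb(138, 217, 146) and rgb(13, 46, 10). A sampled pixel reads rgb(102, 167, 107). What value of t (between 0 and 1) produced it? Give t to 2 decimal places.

0.29

Invert the lerp on the G channel (largest span, 171): t = (167 − 217) / (46 − 217) = -50/-171 = 0.2924.
Check on R: (102 − 138)/(13 − 138) = 0.288 ✓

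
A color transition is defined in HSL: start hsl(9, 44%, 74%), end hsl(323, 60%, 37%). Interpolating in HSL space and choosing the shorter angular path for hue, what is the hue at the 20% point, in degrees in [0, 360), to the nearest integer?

Hue: 323 − 9 = 314°, but |314| > 180 so the shorter arc goes the other way: Δh = 314 − 360 = -46°.
H = 9 + 0.2 × (-46) = -0.2 → 0°

0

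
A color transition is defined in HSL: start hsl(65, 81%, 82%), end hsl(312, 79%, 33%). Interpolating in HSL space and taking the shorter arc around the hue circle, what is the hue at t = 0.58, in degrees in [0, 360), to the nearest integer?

Hue: 312 − 65 = 247°, but |247| > 180 so the shorter arc goes the other way: Δh = 247 − 360 = -113°.
H = 65 + 0.58 × (-113) = -0.54 → -1 → -1 mod 360 = 359°

359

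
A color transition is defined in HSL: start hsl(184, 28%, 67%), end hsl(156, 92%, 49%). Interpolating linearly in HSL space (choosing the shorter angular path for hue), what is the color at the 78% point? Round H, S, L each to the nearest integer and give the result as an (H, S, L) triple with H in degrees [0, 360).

(162, 78, 53)

Hue arc: Δh = 156 − 184 = -28° (|Δh| ≤ 180, already the shorter path).
H = 184 + 0.78 × (-28) = 162.16 → 162°
S = 28 + 0.78 × (92 − 28) = 77.92 → 78%
L = 67 + 0.78 × (49 − 67) = 52.96 → 53%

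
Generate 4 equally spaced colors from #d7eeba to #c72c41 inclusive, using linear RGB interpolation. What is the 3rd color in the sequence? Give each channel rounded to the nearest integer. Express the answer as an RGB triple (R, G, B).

With 4 swatches and endpoints inclusive, swatch 3 sits at t = (3 − 1)/(4 − 1) = 2/3 ≈ 0.6667.
#d7eeba → (215, 238, 186); #c72c41 → (199, 44, 65).
R = 215 + 0.6667 × (199 − 215) = 204.333 → 204
G = 238 + 0.6667 × (44 − 238) = 108.66 → 109
B = 186 + 0.6667 × (65 − 186) = 105.329 → 105

(204, 109, 105)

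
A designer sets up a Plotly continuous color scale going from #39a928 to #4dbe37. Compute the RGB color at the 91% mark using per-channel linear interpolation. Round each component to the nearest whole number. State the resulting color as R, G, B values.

#39a928 → (57, 169, 40); #4dbe37 → (77, 190, 55).
91% corresponds to t = 0.91.
R = 57 + 0.91 × (77 − 57) = 57 + 0.91 × 20 = 75.2 → 75
G = 169 + 0.91 × (190 − 169) = 169 + 0.91 × 21 = 188.11 → 188
B = 40 + 0.91 × (55 − 40) = 40 + 0.91 × 15 = 53.65 → 54
So the blended color is (75, 188, 54), about #4bbc36.

(75, 188, 54)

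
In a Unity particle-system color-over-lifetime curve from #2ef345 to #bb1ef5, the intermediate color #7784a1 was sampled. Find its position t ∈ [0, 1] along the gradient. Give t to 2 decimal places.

Invert the lerp on the G channel (largest span, 213): t = (132 − 243) / (30 − 243) = -111/-213 = 0.52113.
Check on R: (119 − 46)/(187 − 46) = 0.5177 ✓

0.52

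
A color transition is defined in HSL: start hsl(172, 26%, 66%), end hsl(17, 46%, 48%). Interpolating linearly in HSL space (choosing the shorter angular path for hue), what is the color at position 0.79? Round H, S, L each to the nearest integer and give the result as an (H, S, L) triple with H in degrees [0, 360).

Hue arc: Δh = 17 − 172 = -155° (|Δh| ≤ 180, already the shorter path).
H = 172 + 0.79 × (-155) = 49.55 → 50°
S = 26 + 0.79 × (46 − 26) = 41.8 → 42%
L = 66 + 0.79 × (48 − 66) = 51.78 → 52%

(50, 42, 52)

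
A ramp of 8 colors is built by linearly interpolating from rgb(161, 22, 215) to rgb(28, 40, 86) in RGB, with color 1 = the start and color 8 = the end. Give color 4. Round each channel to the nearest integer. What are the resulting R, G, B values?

With 8 swatches and endpoints inclusive, swatch 4 sits at t = (4 − 1)/(8 − 1) = 3/7 ≈ 0.4286.
R = 161 + 0.4286 × (28 − 161) = 103.996 → 104
G = 22 + 0.4286 × (40 − 22) = 29.715 → 30
B = 215 + 0.4286 × (86 − 215) = 159.711 → 160

(104, 30, 160)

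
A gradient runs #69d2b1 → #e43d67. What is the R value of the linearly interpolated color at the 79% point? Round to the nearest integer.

R₁ = 105 (from #69d2b1), R₂ = 228 (from #e43d67).
R = 105 + 0.79 × (228 − 105) = 202.17 → 202

202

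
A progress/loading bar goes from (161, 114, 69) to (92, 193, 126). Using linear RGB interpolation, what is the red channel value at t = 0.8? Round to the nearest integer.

R = 161 + 0.8 × (92 − 161) = 105.8 → 106

106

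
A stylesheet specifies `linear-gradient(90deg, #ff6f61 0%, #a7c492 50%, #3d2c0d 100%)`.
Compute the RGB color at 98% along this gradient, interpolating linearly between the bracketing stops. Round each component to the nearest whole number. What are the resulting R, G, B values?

(65, 50, 18)

98% lies between the 50% and 100% stops, so the local fraction is t = (98 − 50)/(100 − 50) = 48/50 ≈ 0.96.
#a7c492 → (167, 196, 146); #3d2c0d → (61, 44, 13).
R = 167 + 0.96 × (61 − 167) = 65.24 → 65
G = 196 + 0.96 × (44 − 196) = 50.08 → 50
B = 146 + 0.96 × (13 − 146) = 18.32 → 18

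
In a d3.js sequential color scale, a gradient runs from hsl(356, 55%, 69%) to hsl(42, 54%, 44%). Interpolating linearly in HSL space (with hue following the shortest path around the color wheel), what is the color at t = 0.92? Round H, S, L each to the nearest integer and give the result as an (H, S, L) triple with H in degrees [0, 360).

Hue: 42 − 356 = -314°, but |-314| > 180 so the shorter arc goes the other way: Δh = -314 + 360 = 46°.
H = 356 + 0.92 × (46) = 398.32 → 398 → 398 mod 360 = 38°
S = 55 + 0.92 × (54 − 55) = 54.08 → 54%
L = 69 + 0.92 × (44 − 69) = 46 → 46%

(38, 54, 46)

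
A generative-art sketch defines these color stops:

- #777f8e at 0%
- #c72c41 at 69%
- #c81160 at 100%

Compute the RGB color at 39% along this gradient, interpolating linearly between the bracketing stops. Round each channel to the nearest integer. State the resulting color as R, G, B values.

(164, 80, 98)

39% lies between the 0% and 69% stops, so the local fraction is t = (39 − 0)/(69 − 0) = 39/69 ≈ 0.5652.
#777f8e → (119, 127, 142); #c72c41 → (199, 44, 65).
R = 119 + 0.5652 × (199 − 119) = 164.216 → 164
G = 127 + 0.5652 × (44 − 127) = 80.088 → 80
B = 142 + 0.5652 × (65 − 142) = 98.48 → 98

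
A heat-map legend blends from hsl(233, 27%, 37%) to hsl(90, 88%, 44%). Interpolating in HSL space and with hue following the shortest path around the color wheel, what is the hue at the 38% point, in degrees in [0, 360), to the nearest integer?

179

Hue arc: Δh = 90 − 233 = -143° (|Δh| ≤ 180, already the shorter path).
H = 233 + 0.38 × (-143) = 178.66 → 179°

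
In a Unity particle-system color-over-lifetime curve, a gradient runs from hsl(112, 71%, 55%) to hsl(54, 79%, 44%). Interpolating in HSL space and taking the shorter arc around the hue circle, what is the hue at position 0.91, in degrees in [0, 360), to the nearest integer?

59

Hue arc: Δh = 54 − 112 = -58° (|Δh| ≤ 180, already the shorter path).
H = 112 + 0.91 × (-58) = 59.22 → 59°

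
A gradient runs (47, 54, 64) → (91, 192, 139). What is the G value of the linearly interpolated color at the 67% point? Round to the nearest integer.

146

G = 54 + 0.67 × (192 − 54) = 146.46 → 146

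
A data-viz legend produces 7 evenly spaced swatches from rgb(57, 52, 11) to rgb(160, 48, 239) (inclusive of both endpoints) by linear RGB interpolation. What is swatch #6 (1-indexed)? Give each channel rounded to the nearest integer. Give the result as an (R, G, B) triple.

With 7 swatches and endpoints inclusive, swatch 6 sits at t = (6 − 1)/(7 − 1) = 5/6 ≈ 0.8333.
R = 57 + 0.8333 × (160 − 57) = 142.83 → 143
G = 52 + 0.8333 × (48 − 52) = 48.667 → 49
B = 11 + 0.8333 × (239 − 11) = 200.992 → 201

(143, 49, 201)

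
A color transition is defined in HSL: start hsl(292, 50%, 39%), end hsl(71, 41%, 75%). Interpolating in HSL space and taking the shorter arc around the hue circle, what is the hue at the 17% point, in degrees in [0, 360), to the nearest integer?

316

Hue: 71 − 292 = -221°, but |-221| > 180 so the shorter arc goes the other way: Δh = -221 + 360 = 139°.
H = 292 + 0.17 × (139) = 315.63 → 316°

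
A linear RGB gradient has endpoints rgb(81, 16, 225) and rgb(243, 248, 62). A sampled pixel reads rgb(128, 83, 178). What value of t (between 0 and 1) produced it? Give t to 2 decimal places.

0.29

Invert the lerp on the G channel (largest span, 232): t = (83 − 16) / (248 − 16) = 67/232 = 0.28879.
Check on R: (128 − 81)/(243 − 81) = 0.2901 ✓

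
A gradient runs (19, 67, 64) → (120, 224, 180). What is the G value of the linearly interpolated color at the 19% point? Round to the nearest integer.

97

G = 67 + 0.19 × (224 − 67) = 96.83 → 97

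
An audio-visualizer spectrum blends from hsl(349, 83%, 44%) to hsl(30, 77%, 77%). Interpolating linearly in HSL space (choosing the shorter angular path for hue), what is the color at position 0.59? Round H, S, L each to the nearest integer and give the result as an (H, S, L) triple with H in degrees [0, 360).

(13, 79, 63)

Hue: 30 − 349 = -319°, but |-319| > 180 so the shorter arc goes the other way: Δh = -319 + 360 = 41°.
H = 349 + 0.59 × (41) = 373.19 → 373 → 373 mod 360 = 13°
S = 83 + 0.59 × (77 − 83) = 79.46 → 79%
L = 44 + 0.59 × (77 − 44) = 63.47 → 63%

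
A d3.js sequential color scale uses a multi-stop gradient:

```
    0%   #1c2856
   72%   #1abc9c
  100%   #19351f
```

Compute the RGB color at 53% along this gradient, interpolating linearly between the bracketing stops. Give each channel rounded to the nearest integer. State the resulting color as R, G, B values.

53% lies between the 0% and 72% stops, so the local fraction is t = (53 − 0)/(72 − 0) = 53/72 ≈ 0.7361.
#1c2856 → (28, 40, 86); #1abc9c → (26, 188, 156).
R = 28 + 0.7361 × (26 − 28) = 26.528 → 27
G = 40 + 0.7361 × (188 − 40) = 148.943 → 149
B = 86 + 0.7361 × (156 − 86) = 137.527 → 138

(27, 149, 138)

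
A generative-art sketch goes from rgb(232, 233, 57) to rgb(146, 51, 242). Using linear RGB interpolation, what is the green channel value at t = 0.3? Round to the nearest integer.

178

G = 233 + 0.3 × (51 − 233) = 178.4 → 178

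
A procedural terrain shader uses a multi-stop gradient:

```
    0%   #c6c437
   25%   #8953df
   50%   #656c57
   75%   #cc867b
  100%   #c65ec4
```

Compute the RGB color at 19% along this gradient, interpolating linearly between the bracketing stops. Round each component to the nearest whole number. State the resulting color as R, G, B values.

19% lies between the 0% and 25% stops, so the local fraction is t = (19 − 0)/(25 − 0) = 19/25 ≈ 0.76.
#c6c437 → (198, 196, 55); #8953df → (137, 83, 223).
R = 198 + 0.76 × (137 − 198) = 151.64 → 152
G = 196 + 0.76 × (83 − 196) = 110.12 → 110
B = 55 + 0.76 × (223 − 55) = 182.68 → 183

(152, 110, 183)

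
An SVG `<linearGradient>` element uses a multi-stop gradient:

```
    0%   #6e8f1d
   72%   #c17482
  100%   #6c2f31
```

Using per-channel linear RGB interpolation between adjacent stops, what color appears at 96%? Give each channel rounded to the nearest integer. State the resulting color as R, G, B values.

96% lies between the 72% and 100% stops, so the local fraction is t = (96 − 72)/(100 − 72) = 24/28 ≈ 0.8571.
#c17482 → (193, 116, 130); #6c2f31 → (108, 47, 49).
R = 193 + 0.8571 × (108 − 193) = 120.147 → 120
G = 116 + 0.8571 × (47 − 116) = 56.86 → 57
B = 130 + 0.8571 × (49 − 130) = 60.575 → 61

(120, 57, 61)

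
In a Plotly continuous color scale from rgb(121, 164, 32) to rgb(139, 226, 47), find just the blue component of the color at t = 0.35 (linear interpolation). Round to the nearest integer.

B = 32 + 0.35 × (47 − 32) = 37.25 → 37

37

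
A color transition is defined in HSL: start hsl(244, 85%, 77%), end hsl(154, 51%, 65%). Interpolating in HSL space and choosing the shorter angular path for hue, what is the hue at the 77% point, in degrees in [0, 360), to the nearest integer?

Hue arc: Δh = 154 − 244 = -90° (|Δh| ≤ 180, already the shorter path).
H = 244 + 0.77 × (-90) = 174.7 → 175°

175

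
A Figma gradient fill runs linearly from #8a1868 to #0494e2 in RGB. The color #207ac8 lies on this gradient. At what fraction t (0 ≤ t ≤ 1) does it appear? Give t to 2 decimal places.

0.79

Invert the lerp on the R channel (largest span, 134): t = (32 − 138) / (4 − 138) = -106/-134 = 0.79104.
Check on G: (122 − 24)/(148 − 24) = 0.7903 ✓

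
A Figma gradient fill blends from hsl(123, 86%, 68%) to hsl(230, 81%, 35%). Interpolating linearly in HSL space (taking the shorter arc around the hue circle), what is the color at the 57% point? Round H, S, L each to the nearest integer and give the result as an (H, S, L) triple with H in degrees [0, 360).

Hue arc: Δh = 230 − 123 = 107° (|Δh| ≤ 180, already the shorter path).
H = 123 + 0.57 × (107) = 183.99 → 184°
S = 86 + 0.57 × (81 − 86) = 83.15 → 83%
L = 68 + 0.57 × (35 − 68) = 49.19 → 49%

(184, 83, 49)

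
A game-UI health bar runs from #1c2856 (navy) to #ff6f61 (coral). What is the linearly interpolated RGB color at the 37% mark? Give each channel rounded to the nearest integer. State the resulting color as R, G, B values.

#1c2856 → (28, 40, 86); #ff6f61 → (255, 111, 97).
37% corresponds to t = 0.37.
R = 28 + 0.37 × (255 − 28) = 28 + 0.37 × 227 = 111.99 → 112
G = 40 + 0.37 × (111 − 40) = 40 + 0.37 × 71 = 66.27 → 66
B = 86 + 0.37 × (97 − 86) = 86 + 0.37 × 11 = 90.07 → 90
So the blended color is (112, 66, 90), about #70425a.

(112, 66, 90)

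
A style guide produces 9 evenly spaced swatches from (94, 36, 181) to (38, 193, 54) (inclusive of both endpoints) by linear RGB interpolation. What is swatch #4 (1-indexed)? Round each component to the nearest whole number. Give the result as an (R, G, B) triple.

With 9 swatches and endpoints inclusive, swatch 4 sits at t = (4 − 1)/(9 − 1) = 3/8 ≈ 0.375.
R = 94 + 0.375 × (38 − 94) = 73 → 73
G = 36 + 0.375 × (193 − 36) = 94.875 → 95
B = 181 + 0.375 × (54 − 181) = 133.375 → 133

(73, 95, 133)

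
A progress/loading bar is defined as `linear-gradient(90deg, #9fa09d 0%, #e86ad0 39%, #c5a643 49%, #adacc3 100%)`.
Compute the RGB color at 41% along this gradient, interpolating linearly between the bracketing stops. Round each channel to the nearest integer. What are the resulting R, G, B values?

(225, 118, 180)

41% lies between the 39% and 49% stops, so the local fraction is t = (41 − 39)/(49 − 39) = 2/10 ≈ 0.2.
#e86ad0 → (232, 106, 208); #c5a643 → (197, 166, 67).
R = 232 + 0.2 × (197 − 232) = 225 → 225
G = 106 + 0.2 × (166 − 106) = 118 → 118
B = 208 + 0.2 × (67 − 208) = 179.8 → 180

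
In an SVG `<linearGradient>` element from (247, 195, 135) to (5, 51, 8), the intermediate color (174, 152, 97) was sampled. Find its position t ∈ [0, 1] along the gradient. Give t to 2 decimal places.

0.30

Invert the lerp on the R channel (largest span, 242): t = (174 − 247) / (5 − 247) = -73/-242 = 0.30165.
Check on G: (152 − 195)/(51 − 195) = 0.2986 ✓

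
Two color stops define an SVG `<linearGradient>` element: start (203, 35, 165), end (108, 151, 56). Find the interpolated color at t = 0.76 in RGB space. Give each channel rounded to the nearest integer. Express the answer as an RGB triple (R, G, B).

(131, 123, 82)

R = 203 + 0.76 × (108 − 203) = 203 + 0.76 × -95 = 130.8 → 131
G = 35 + 0.76 × (151 − 35) = 35 + 0.76 × 116 = 123.16 → 123
B = 165 + 0.76 × (56 − 165) = 165 + 0.76 × -109 = 82.16 → 82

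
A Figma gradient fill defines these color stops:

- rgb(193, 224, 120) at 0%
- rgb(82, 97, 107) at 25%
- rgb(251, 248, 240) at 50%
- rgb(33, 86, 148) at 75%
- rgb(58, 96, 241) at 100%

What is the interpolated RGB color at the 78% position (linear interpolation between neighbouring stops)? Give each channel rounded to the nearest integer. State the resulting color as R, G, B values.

78% lies between the 75% and 100% stops, so the local fraction is t = (78 − 75)/(100 − 75) = 3/25 ≈ 0.12.
R = 33 + 0.12 × (58 − 33) = 36 → 36
G = 86 + 0.12 × (96 − 86) = 87.2 → 87
B = 148 + 0.12 × (241 − 148) = 159.16 → 159

(36, 87, 159)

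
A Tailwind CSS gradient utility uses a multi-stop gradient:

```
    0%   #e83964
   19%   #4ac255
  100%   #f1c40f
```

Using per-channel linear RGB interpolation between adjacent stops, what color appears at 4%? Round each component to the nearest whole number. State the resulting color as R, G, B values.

4% lies between the 0% and 19% stops, so the local fraction is t = (4 − 0)/(19 − 0) = 4/19 ≈ 0.2105.
#e83964 → (232, 57, 100); #4ac255 → (74, 194, 85).
R = 232 + 0.2105 × (74 − 232) = 198.741 → 199
G = 57 + 0.2105 × (194 − 57) = 85.838 → 86
B = 100 + 0.2105 × (85 − 100) = 96.843 → 97

(199, 86, 97)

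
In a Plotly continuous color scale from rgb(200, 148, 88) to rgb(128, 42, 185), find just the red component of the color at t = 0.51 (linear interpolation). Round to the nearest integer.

R = 200 + 0.51 × (128 − 200) = 163.28 → 163

163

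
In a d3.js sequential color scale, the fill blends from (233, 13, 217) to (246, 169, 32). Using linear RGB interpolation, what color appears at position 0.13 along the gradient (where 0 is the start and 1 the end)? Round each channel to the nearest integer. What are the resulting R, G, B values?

(235, 33, 193)

R = 233 + 0.13 × (246 − 233) = 233 + 0.13 × 13 = 234.69 → 235
G = 13 + 0.13 × (169 − 13) = 13 + 0.13 × 156 = 33.28 → 33
B = 217 + 0.13 × (32 − 217) = 217 + 0.13 × -185 = 192.95 → 193
So the blended color is (235, 33, 193), about #eb21c1.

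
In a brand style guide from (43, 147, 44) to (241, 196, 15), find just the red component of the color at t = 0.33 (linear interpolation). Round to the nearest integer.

R = 43 + 0.33 × (241 − 43) = 108.34 → 108

108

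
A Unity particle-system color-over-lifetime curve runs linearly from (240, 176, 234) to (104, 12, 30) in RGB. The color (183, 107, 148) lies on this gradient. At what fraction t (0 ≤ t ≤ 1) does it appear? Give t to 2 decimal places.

0.42

Invert the lerp on the B channel (largest span, 204): t = (148 − 234) / (30 − 234) = -86/-204 = 0.42157.
Check on R: (183 − 240)/(104 − 240) = 0.4191 ✓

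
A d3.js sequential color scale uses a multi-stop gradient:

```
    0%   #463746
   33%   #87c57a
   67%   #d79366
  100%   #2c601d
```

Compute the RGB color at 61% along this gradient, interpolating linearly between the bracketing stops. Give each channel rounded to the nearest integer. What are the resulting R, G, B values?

(201, 156, 106)

61% lies between the 33% and 67% stops, so the local fraction is t = (61 − 33)/(67 − 33) = 28/34 ≈ 0.8235.
#87c57a → (135, 197, 122); #d79366 → (215, 147, 102).
R = 135 + 0.8235 × (215 − 135) = 200.88 → 201
G = 197 + 0.8235 × (147 − 197) = 155.825 → 156
B = 122 + 0.8235 × (102 − 122) = 105.53 → 106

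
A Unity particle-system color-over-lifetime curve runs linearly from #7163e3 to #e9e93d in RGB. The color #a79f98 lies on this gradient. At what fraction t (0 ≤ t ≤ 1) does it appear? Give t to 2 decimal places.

Invert the lerp on the B channel (largest span, 166): t = (152 − 227) / (61 − 227) = -75/-166 = 0.45181.
Check on R: (167 − 113)/(233 − 113) = 0.45 ✓

0.45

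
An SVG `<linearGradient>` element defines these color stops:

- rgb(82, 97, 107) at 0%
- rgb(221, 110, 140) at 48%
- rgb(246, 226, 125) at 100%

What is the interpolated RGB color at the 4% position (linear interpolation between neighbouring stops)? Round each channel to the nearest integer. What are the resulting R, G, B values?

4% lies between the 0% and 48% stops, so the local fraction is t = (4 − 0)/(48 − 0) = 4/48 ≈ 0.0833.
R = 82 + 0.0833 × (221 − 82) = 93.579 → 94
G = 97 + 0.0833 × (110 − 97) = 98.083 → 98
B = 107 + 0.0833 × (140 − 107) = 109.749 → 110

(94, 98, 110)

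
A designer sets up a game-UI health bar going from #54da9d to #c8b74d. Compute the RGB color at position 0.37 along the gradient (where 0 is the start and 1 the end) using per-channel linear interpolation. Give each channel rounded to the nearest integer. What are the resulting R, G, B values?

(127, 205, 127)

#54da9d → (84, 218, 157); #c8b74d → (200, 183, 77).
R = 84 + 0.37 × (200 − 84) = 84 + 0.37 × 116 = 126.92 → 127
G = 218 + 0.37 × (183 − 218) = 218 + 0.37 × -35 = 205.05 → 205
B = 157 + 0.37 × (77 − 157) = 157 + 0.37 × -80 = 127.4 → 127
So the blended color is (127, 205, 127), about #7fcd7f.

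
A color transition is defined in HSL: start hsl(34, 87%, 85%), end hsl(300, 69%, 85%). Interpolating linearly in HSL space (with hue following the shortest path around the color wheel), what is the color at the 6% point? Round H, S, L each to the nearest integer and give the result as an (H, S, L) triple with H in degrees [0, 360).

(28, 86, 85)

Hue: 300 − 34 = 266°, but |266| > 180 so the shorter arc goes the other way: Δh = 266 − 360 = -94°.
H = 34 + 0.06 × (-94) = 28.36 → 28°
S = 87 + 0.06 × (69 − 87) = 85.92 → 86%
L = 85 + 0.06 × (85 − 85) = 85 → 85%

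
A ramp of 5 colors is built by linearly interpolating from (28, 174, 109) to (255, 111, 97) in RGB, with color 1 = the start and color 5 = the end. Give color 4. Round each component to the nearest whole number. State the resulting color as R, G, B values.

(198, 127, 100)

With 5 swatches and endpoints inclusive, swatch 4 sits at t = (4 − 1)/(5 − 1) = 3/4 ≈ 0.75.
R = 28 + 0.75 × (255 − 28) = 198.25 → 198
G = 174 + 0.75 × (111 − 174) = 126.75 → 127
B = 109 + 0.75 × (97 − 109) = 100 → 100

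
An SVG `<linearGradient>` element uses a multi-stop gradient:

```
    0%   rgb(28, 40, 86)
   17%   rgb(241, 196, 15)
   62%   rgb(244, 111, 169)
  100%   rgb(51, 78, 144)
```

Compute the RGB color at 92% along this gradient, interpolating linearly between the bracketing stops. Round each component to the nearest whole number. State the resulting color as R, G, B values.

92% lies between the 62% and 100% stops, so the local fraction is t = (92 − 62)/(100 − 62) = 30/38 ≈ 0.7895.
R = 244 + 0.7895 × (51 − 244) = 91.626 → 92
G = 111 + 0.7895 × (78 − 111) = 84.947 → 85
B = 169 + 0.7895 × (144 − 169) = 149.262 → 149

(92, 85, 149)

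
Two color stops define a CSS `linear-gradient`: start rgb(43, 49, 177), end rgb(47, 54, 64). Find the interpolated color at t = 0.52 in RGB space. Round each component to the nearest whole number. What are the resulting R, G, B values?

(45, 52, 118)

R = 43 + 0.52 × (47 − 43) = 43 + 0.52 × 4 = 45.08 → 45
G = 49 + 0.52 × (54 − 49) = 49 + 0.52 × 5 = 51.6 → 52
B = 177 + 0.52 × (64 − 177) = 177 + 0.52 × -113 = 118.24 → 118
So the blended color is (45, 52, 118), about #2d3476.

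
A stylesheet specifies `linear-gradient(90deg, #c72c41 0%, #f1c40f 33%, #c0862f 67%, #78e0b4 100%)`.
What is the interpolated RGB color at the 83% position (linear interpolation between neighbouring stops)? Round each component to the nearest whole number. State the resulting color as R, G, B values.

(157, 178, 111)

83% lies between the 67% and 100% stops, so the local fraction is t = (83 − 67)/(100 − 67) = 16/33 ≈ 0.4848.
#c0862f → (192, 134, 47); #78e0b4 → (120, 224, 180).
R = 192 + 0.4848 × (120 − 192) = 157.094 → 157
G = 134 + 0.4848 × (224 − 134) = 177.632 → 178
B = 47 + 0.4848 × (180 − 47) = 111.478 → 111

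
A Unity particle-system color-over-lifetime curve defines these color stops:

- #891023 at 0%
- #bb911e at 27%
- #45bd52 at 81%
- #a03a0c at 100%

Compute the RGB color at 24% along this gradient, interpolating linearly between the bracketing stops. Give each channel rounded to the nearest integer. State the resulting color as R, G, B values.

24% lies between the 0% and 27% stops, so the local fraction is t = (24 − 0)/(27 − 0) = 24/27 ≈ 0.8889.
#891023 → (137, 16, 35); #bb911e → (187, 145, 30).
R = 137 + 0.8889 × (187 − 137) = 181.445 → 181
G = 16 + 0.8889 × (145 − 16) = 130.668 → 131
B = 35 + 0.8889 × (30 − 35) = 30.556 → 31

(181, 131, 31)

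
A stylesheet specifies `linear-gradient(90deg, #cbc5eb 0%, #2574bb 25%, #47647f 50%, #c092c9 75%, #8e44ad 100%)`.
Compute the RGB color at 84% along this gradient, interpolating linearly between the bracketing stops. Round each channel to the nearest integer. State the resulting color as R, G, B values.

(174, 118, 191)

84% lies between the 75% and 100% stops, so the local fraction is t = (84 − 75)/(100 − 75) = 9/25 ≈ 0.36.
#c092c9 → (192, 146, 201); #8e44ad → (142, 68, 173).
R = 192 + 0.36 × (142 − 192) = 174 → 174
G = 146 + 0.36 × (68 − 146) = 117.92 → 118
B = 201 + 0.36 × (173 − 201) = 190.92 → 191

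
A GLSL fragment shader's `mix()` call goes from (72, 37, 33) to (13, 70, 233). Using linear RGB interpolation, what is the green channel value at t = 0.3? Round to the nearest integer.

G = 37 + 0.3 × (70 − 37) = 46.9 → 47

47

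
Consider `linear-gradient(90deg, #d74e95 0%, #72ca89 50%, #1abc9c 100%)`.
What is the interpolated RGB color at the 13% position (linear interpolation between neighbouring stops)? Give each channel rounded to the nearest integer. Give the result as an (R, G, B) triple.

13% lies between the 0% and 50% stops, so the local fraction is t = (13 − 0)/(50 − 0) = 13/50 ≈ 0.26.
#d74e95 → (215, 78, 149); #72ca89 → (114, 202, 137).
R = 215 + 0.26 × (114 − 215) = 188.74 → 189
G = 78 + 0.26 × (202 − 78) = 110.24 → 110
B = 149 + 0.26 × (137 − 149) = 145.88 → 146

(189, 110, 146)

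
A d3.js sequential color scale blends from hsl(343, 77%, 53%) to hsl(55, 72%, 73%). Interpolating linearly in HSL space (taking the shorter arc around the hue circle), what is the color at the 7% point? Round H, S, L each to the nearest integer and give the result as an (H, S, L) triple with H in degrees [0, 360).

(348, 77, 54)

Hue: 55 − 343 = -288°, but |-288| > 180 so the shorter arc goes the other way: Δh = -288 + 360 = 72°.
H = 343 + 0.07 × (72) = 348.04 → 348°
S = 77 + 0.07 × (72 − 77) = 76.65 → 77%
L = 53 + 0.07 × (73 − 53) = 54.4 → 54%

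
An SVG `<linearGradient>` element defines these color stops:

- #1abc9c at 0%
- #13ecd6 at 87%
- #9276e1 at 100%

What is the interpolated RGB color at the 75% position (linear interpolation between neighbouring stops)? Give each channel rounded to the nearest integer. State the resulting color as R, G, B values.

75% lies between the 0% and 87% stops, so the local fraction is t = (75 − 0)/(87 − 0) = 75/87 ≈ 0.8621.
#1abc9c → (26, 188, 156); #13ecd6 → (19, 236, 214).
R = 26 + 0.8621 × (19 − 26) = 19.965 → 20
G = 188 + 0.8621 × (236 − 188) = 229.381 → 229
B = 156 + 0.8621 × (214 − 156) = 206.002 → 206

(20, 229, 206)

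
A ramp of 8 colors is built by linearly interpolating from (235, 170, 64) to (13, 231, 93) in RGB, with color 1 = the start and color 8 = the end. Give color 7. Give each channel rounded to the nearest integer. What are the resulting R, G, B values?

(45, 222, 89)

With 8 swatches and endpoints inclusive, swatch 7 sits at t = (7 − 1)/(8 − 1) = 6/7 ≈ 0.8571.
R = 235 + 0.8571 × (13 − 235) = 44.724 → 45
G = 170 + 0.8571 × (231 − 170) = 222.283 → 222
B = 64 + 0.8571 × (93 − 64) = 88.856 → 89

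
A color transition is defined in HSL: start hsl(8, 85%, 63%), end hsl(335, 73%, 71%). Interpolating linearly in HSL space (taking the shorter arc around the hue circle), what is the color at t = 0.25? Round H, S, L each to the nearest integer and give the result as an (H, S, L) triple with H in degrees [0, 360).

Hue: 335 − 8 = 327°, but |327| > 180 so the shorter arc goes the other way: Δh = 327 − 360 = -33°.
H = 8 + 0.25 × (-33) = -0.25 → 0°
S = 85 + 0.25 × (73 − 85) = 82 → 82%
L = 63 + 0.25 × (71 − 63) = 65 → 65%

(0, 82, 65)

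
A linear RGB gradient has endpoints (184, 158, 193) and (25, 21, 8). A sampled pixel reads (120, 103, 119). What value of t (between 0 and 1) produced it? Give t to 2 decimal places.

Invert the lerp on the B channel (largest span, 185): t = (119 − 193) / (8 − 193) = -74/-185 = 0.4.
Check on R: (120 − 184)/(25 − 184) = 0.4025 ✓

0.40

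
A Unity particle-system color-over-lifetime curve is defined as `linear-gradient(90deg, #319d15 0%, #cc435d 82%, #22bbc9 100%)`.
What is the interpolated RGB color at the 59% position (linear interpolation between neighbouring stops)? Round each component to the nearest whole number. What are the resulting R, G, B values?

(161, 92, 73)

59% lies between the 0% and 82% stops, so the local fraction is t = (59 − 0)/(82 − 0) = 59/82 ≈ 0.7195.
#319d15 → (49, 157, 21); #cc435d → (204, 67, 93).
R = 49 + 0.7195 × (204 − 49) = 160.523 → 161
G = 157 + 0.7195 × (67 − 157) = 92.245 → 92
B = 21 + 0.7195 × (93 − 21) = 72.804 → 73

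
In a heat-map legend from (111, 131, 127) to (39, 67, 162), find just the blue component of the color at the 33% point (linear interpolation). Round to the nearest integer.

B = 127 + 0.33 × (162 − 127) = 138.55 → 139

139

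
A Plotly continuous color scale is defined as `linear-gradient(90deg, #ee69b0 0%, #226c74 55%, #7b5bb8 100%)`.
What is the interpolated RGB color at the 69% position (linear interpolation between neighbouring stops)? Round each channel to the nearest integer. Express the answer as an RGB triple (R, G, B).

69% lies between the 55% and 100% stops, so the local fraction is t = (69 − 55)/(100 − 55) = 14/45 ≈ 0.3111.
#226c74 → (34, 108, 116); #7b5bb8 → (123, 91, 184).
R = 34 + 0.3111 × (123 − 34) = 61.688 → 62
G = 108 + 0.3111 × (91 − 108) = 102.711 → 103
B = 116 + 0.3111 × (184 − 116) = 137.155 → 137

(62, 103, 137)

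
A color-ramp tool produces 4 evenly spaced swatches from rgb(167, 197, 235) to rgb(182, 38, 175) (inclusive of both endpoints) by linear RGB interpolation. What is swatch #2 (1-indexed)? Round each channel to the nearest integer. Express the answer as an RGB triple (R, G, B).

With 4 swatches and endpoints inclusive, swatch 2 sits at t = (2 − 1)/(4 − 1) = 1/3 ≈ 0.3333.
R = 167 + 0.3333 × (182 − 167) = 172 → 172
G = 197 + 0.3333 × (38 − 197) = 144.005 → 144
B = 235 + 0.3333 × (175 − 235) = 215.002 → 215

(172, 144, 215)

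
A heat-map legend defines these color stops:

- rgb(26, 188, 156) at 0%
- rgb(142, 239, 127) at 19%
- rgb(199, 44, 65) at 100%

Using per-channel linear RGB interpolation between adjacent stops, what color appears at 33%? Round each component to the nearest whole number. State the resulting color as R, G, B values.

(152, 205, 116)

33% lies between the 19% and 100% stops, so the local fraction is t = (33 − 19)/(100 − 19) = 14/81 ≈ 0.1728.
R = 142 + 0.1728 × (199 − 142) = 151.85 → 152
G = 239 + 0.1728 × (44 − 239) = 205.304 → 205
B = 127 + 0.1728 × (65 − 127) = 116.286 → 116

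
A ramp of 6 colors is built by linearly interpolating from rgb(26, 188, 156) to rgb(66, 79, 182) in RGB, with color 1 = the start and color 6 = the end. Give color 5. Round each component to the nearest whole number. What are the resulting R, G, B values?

(58, 101, 177)

With 6 swatches and endpoints inclusive, swatch 5 sits at t = (5 − 1)/(6 − 1) = 4/5 ≈ 0.8.
R = 26 + 0.8 × (66 − 26) = 58 → 58
G = 188 + 0.8 × (79 − 188) = 100.8 → 101
B = 156 + 0.8 × (182 − 156) = 176.8 → 177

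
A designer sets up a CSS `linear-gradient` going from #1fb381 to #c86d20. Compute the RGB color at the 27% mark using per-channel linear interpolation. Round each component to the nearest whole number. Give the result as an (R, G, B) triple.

#1fb381 → (31, 179, 129); #c86d20 → (200, 109, 32).
27% corresponds to t = 0.27.
R = 31 + 0.27 × (200 − 31) = 31 + 0.27 × 169 = 76.63 → 77
G = 179 + 0.27 × (109 − 179) = 179 + 0.27 × -70 = 160.1 → 160
B = 129 + 0.27 × (32 − 129) = 129 + 0.27 × -97 = 102.81 → 103

(77, 160, 103)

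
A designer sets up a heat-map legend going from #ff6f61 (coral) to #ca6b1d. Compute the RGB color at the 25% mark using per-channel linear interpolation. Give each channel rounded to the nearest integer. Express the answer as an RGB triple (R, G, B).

#ff6f61 → (255, 111, 97); #ca6b1d → (202, 107, 29).
25% corresponds to t = 0.25.
R = 255 + 0.25 × (202 − 255) = 255 + 0.25 × -53 = 241.75 → 242
G = 111 + 0.25 × (107 − 111) = 111 + 0.25 × -4 = 110 → 110
B = 97 + 0.25 × (29 − 97) = 97 + 0.25 × -68 = 80 → 80

(242, 110, 80)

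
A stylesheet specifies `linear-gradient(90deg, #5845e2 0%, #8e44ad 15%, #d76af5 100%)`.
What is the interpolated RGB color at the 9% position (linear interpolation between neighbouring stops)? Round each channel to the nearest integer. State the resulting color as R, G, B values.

9% lies between the 0% and 15% stops, so the local fraction is t = (9 − 0)/(15 − 0) = 9/15 ≈ 0.6.
#5845e2 → (88, 69, 226); #8e44ad → (142, 68, 173).
R = 88 + 0.6 × (142 − 88) = 120.4 → 120
G = 69 + 0.6 × (68 − 69) = 68.4 → 68
B = 226 + 0.6 × (173 − 226) = 194.2 → 194

(120, 68, 194)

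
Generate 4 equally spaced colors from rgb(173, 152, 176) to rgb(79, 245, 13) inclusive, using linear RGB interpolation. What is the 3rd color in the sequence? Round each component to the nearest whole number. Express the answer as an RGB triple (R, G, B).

With 4 swatches and endpoints inclusive, swatch 3 sits at t = (3 − 1)/(4 − 1) = 2/3 ≈ 0.6667.
R = 173 + 0.6667 × (79 − 173) = 110.33 → 110
G = 152 + 0.6667 × (245 − 152) = 214.003 → 214
B = 176 + 0.6667 × (13 − 176) = 67.328 → 67

(110, 214, 67)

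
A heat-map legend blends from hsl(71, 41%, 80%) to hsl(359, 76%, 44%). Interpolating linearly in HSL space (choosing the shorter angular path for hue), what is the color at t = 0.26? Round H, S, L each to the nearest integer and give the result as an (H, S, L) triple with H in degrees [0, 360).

(52, 50, 71)

Hue: 359 − 71 = 288°, but |288| > 180 so the shorter arc goes the other way: Δh = 288 − 360 = -72°.
H = 71 + 0.26 × (-72) = 52.28 → 52°
S = 41 + 0.26 × (76 − 41) = 50.1 → 50%
L = 80 + 0.26 × (44 − 80) = 70.64 → 71%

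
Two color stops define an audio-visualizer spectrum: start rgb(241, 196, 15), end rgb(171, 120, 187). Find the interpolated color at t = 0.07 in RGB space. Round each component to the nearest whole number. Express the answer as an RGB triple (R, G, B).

(236, 191, 27)

R = 241 + 0.07 × (171 − 241) = 241 + 0.07 × -70 = 236.1 → 236
G = 196 + 0.07 × (120 − 196) = 196 + 0.07 × -76 = 190.68 → 191
B = 15 + 0.07 × (187 − 15) = 15 + 0.07 × 172 = 27.04 → 27
So the blended color is (236, 191, 27), about #ecbf1b.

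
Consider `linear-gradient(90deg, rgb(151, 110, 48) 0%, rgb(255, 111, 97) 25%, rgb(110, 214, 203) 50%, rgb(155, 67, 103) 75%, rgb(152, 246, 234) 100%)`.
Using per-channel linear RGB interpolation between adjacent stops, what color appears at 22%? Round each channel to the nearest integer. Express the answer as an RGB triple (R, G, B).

22% lies between the 0% and 25% stops, so the local fraction is t = (22 − 0)/(25 − 0) = 22/25 ≈ 0.88.
R = 151 + 0.88 × (255 − 151) = 242.52 → 243
G = 110 + 0.88 × (111 − 110) = 110.88 → 111
B = 48 + 0.88 × (97 − 48) = 91.12 → 91

(243, 111, 91)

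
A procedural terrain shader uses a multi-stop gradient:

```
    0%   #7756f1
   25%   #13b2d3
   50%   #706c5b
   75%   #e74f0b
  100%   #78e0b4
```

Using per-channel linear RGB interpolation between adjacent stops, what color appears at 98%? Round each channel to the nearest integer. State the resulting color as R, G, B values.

98% lies between the 75% and 100% stops, so the local fraction is t = (98 − 75)/(100 − 75) = 23/25 ≈ 0.92.
#e74f0b → (231, 79, 11); #78e0b4 → (120, 224, 180).
R = 231 + 0.92 × (120 − 231) = 128.88 → 129
G = 79 + 0.92 × (224 − 79) = 212.4 → 212
B = 11 + 0.92 × (180 − 11) = 166.48 → 166

(129, 212, 166)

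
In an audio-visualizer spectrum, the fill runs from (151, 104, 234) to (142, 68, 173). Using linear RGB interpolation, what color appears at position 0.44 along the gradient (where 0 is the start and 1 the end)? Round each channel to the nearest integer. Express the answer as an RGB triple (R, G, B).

(147, 88, 207)

R = 151 + 0.44 × (142 − 151) = 151 + 0.44 × -9 = 147.04 → 147
G = 104 + 0.44 × (68 − 104) = 104 + 0.44 × -36 = 88.16 → 88
B = 234 + 0.44 × (173 − 234) = 234 + 0.44 × -61 = 207.16 → 207
So the blended color is (147, 88, 207), about #9358cf.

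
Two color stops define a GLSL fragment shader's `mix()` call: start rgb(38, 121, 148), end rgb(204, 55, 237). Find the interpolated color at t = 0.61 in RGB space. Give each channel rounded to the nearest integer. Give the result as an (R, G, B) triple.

R = 38 + 0.61 × (204 − 38) = 38 + 0.61 × 166 = 139.26 → 139
G = 121 + 0.61 × (55 − 121) = 121 + 0.61 × -66 = 80.74 → 81
B = 148 + 0.61 × (237 − 148) = 148 + 0.61 × 89 = 202.29 → 202
So the blended color is (139, 81, 202), about #8b51ca.

(139, 81, 202)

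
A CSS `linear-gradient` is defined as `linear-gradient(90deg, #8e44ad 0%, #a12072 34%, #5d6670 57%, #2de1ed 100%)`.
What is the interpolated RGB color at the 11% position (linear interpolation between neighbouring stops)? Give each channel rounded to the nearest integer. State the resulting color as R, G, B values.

(148, 56, 154)

11% lies between the 0% and 34% stops, so the local fraction is t = (11 − 0)/(34 − 0) = 11/34 ≈ 0.3235.
#8e44ad → (142, 68, 173); #a12072 → (161, 32, 114).
R = 142 + 0.3235 × (161 − 142) = 148.147 → 148
G = 68 + 0.3235 × (32 − 68) = 56.354 → 56
B = 173 + 0.3235 × (114 − 173) = 153.913 → 154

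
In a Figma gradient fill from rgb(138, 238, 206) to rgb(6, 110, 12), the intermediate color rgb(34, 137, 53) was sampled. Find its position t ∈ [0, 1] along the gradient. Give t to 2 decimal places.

Invert the lerp on the B channel (largest span, 194): t = (53 − 206) / (12 − 206) = -153/-194 = 0.78866.
Check on R: (34 − 138)/(6 − 138) = 0.7879 ✓

0.79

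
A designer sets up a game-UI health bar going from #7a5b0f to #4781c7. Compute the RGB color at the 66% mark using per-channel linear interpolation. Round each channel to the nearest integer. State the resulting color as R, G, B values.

(88, 116, 136)

#7a5b0f → (122, 91, 15); #4781c7 → (71, 129, 199).
66% corresponds to t = 0.66.
R = 122 + 0.66 × (71 − 122) = 122 + 0.66 × -51 = 88.34 → 88
G = 91 + 0.66 × (129 − 91) = 91 + 0.66 × 38 = 116.08 → 116
B = 15 + 0.66 × (199 − 15) = 15 + 0.66 × 184 = 136.44 → 136
So the blended color is (88, 116, 136), about #587488.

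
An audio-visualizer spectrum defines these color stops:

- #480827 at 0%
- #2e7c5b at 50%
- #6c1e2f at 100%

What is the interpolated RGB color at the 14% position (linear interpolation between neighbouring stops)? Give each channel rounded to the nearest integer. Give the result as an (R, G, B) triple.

(65, 40, 54)

14% lies between the 0% and 50% stops, so the local fraction is t = (14 − 0)/(50 − 0) = 14/50 ≈ 0.28.
#480827 → (72, 8, 39); #2e7c5b → (46, 124, 91).
R = 72 + 0.28 × (46 − 72) = 64.72 → 65
G = 8 + 0.28 × (124 − 8) = 40.48 → 40
B = 39 + 0.28 × (91 − 39) = 53.56 → 54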